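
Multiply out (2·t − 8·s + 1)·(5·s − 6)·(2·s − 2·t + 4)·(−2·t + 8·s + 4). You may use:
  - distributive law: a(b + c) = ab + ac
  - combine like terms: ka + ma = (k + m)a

(2·t − 8·s + 1)·(5·s − 6)·(2·s − 2·t + 4)·(−2·t + 8·s + 4)
= (10·s·t − 12·t − 40·s^2 + 48·s + 5·s − 6)·(2·s − 2·t + 4)·(−2·t + 8·s + 4)    [distributive law]
= (10·s·t − 12·t − 40·s^2 + 53·s − 6)·(2·s − 2·t + 4)·(−2·t + 8·s + 4)    [combine like terms]
= (20·s^2·t − 20·s·t^2 + 40·s·t − 24·s·t + 24·t^2 − 48·t − 80·s^3 + 80·s^2·t − 160·s^2 + 106·s^2 − 106·s·t + 212·s − 12·s + 12·t − 24)·(−2·t + 8·s + 4)    [distributive law]
= (100·s^2·t − 20·s·t^2 − 90·s·t + 24·t^2 − 36·t − 80·s^3 − 54·s^2 + 200·s − 24)·(−2·t + 8·s + 4)    [combine like terms]
= −200·s^2·t^2 + 800·s^3·t + 400·s^2·t + 40·s·t^3 − 160·s^2·t^2 − 80·s·t^2 + 180·s·t^2 − 720·s^2·t − 360·s·t − 48·t^3 + 192·s·t^2 + 96·t^2 + 72·t^2 − 288·s·t − 144·t + 160·s^3·t − 640·s^4 − 320·s^3 + 108·s^2·t − 432·s^3 − 216·s^2 − 400·s·t + 1600·s^2 + 800·s + 48·t − 192·s − 96    [distributive law]
= −360·s^2·t^2 + 960·s^3·t − 212·s^2·t + 40·s·t^3 + 292·s·t^2 − 1048·s·t − 48·t^3 + 168·t^2 − 96·t − 640·s^4 − 752·s^3 + 1384·s^2 + 608·s − 96    [combine like terms]

−360·s^2·t^2 + 960·s^3·t − 212·s^2·t + 40·s·t^3 + 292·s·t^2 − 1048·s·t − 48·t^3 + 168·t^2 − 96·t − 640·s^4 − 752·s^3 + 1384·s^2 + 608·s − 96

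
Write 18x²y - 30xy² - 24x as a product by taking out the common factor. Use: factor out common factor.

6x(3xy - 5y² - 4)

18x²y - 30xy² - 24x
= 6(3x²y - 5xy² - 4x)    [factor out 6]
= 6x(3xy - 5y² - 4)    [factor out x]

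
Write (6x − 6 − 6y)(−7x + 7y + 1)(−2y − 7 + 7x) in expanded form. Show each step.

(6x − 6 − 6y)(−7x + 7y + 1)(−2y − 7 + 7x)
= (−42x² + 42xy + 6x + 42x − 42y − 6 + 42xy − 42y² − 6y)(−2y − 7 + 7x)    [distributive law]
= (−42x² + 84xy + 48x − 48y − 6 − 42y²)(−2y − 7 + 7x)    [combine like terms]
= 84x²y + 294x² − 294x³ − 168xy² − 588xy + 588x²y − 96xy − 336x + 336x² + 96y² + 336y − 336xy + 12y + 42 − 42x + 84y³ + 294y² − 294xy²    [distributive law]
= 672x²y + 630x² − 294x³ − 462xy² − 1020xy − 378x + 390y² + 348y + 42 + 84y³    [combine like terms]

672x²y + 630x² − 294x³ − 462xy² − 1020xy − 378x + 390y² + 348y + 42 + 84y³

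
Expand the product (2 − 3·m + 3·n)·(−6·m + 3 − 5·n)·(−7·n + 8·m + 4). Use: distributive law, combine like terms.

127·m·n − 96·m² − 36·m − 46·n + 24 − 53·n² − 150·m²·n + 144·m³ − 99·m·n² + 105·n³

(2 − 3·m + 3·n)·(−6·m + 3 − 5·n)·(−7·n + 8·m + 4)
= (−12·m + 6 − 10·n + 18·m² − 9·m + 15·m·n − 18·m·n + 9·n − 15·n²)·(−7·n + 8·m + 4)    [distributive law]
= (−21·m + 6 − n + 18·m² − 3·m·n − 15·n²)·(−7·n + 8·m + 4)    [combine like terms]
= 147·m·n − 168·m² − 84·m − 42·n + 48·m + 24 + 7·n² − 8·m·n − 4·n − 126·m²·n + 144·m³ + 72·m² + 21·m·n² − 24·m²·n − 12·m·n + 105·n³ − 120·m·n² − 60·n²    [distributive law]
= 127·m·n − 96·m² − 36·m − 46·n + 24 − 53·n² − 150·m²·n + 144·m³ − 99·m·n² + 105·n³    [combine like terms]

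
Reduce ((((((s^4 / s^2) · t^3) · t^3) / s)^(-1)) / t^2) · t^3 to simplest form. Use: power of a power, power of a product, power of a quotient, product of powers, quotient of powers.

s^(-1)t^(-5)

((((((s^4 / s^2) · t^3) · t^3) / s)^(-1)) / t^2) · t^3
= ((((((s^4 / s^2) · t^3) · t^3)^(-1)) / (s^(-1))) / t^2) · t^3    [power of a quotient]
= ((((((s^4 / s^2) · t^3)^(-1)) · ((t^3)^(-1))) / (s^(-1))) / t^2) · t^3    [power of a product]
= ((((((s^4 / s^2)^(-1)) · ((t^3)^(-1))) · ((t^3)^(-1))) / (s^(-1))) / t^2) · t^3    [power of a product]
= (((((((s^4)^(-1)) / ((s^2)^(-1))) · ((t^3)^(-1))) · ((t^3)^(-1))) / (s^(-1))) / t^2) · t^3    [power of a quotient]
= (((((s^(-4) / ((s^2)^(-1))) · ((t^3)^(-1))) · ((t^3)^(-1))) / (s^(-1))) / t^2) · t^3    [power of a power]
= (((((s^(-4) / s^(-2)) · ((t^3)^(-1))) · ((t^3)^(-1))) / (s^(-1))) / t^2) · t^3    [power of a power]
= ((((s^(-2) · ((t^3)^(-1))) · ((t^3)^(-1))) / (s^(-1))) / t^2) · t^3    [quotient of powers]
= ((((s^(-2) · t^(-3)) · ((t^3)^(-1))) / (s^(-1))) / t^2) · t^3    [power of a power]
= ((((s^(-2) · t^(-3)) · t^(-3)) / (s^(-1))) / t^2) · t^3    [power of a power]
= s^(-1)t^(-5)    [quotient of powers; product of powers]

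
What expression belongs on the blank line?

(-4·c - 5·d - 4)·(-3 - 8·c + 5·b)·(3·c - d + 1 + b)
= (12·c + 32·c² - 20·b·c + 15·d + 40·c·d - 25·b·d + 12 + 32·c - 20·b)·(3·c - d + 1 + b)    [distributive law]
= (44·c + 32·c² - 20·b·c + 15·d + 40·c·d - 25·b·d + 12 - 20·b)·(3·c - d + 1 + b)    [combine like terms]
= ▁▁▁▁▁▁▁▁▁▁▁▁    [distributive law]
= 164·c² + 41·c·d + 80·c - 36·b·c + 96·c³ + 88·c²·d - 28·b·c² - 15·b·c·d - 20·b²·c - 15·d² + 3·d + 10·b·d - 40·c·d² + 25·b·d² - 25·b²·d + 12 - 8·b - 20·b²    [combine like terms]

By distributive law:

132·c² - 44·c·d + 44·c + 44·b·c + 96·c³ - 32·c²·d + 32·c² + 32·b·c² - 60·b·c² + 20·b·c·d - 20·b·c - 20·b²·c + 45·c·d - 15·d² + 15·d + 15·b·d + 120·c²·d - 40·c·d² + 40·c·d + 40·b·c·d - 75·b·c·d + 25·b·d² - 25·b·d - 25·b²·d + 36·c - 12·d + 12 + 12·b - 60·b·c + 20·b·d - 20·b - 20·b²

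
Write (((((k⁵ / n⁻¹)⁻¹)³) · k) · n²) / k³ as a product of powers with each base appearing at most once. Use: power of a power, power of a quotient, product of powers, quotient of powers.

k⁻¹⁷·n⁻¹

(((((k⁵ / n⁻¹)⁻¹)³) · k) · n²) / k³
= ((((k⁵ / n⁻¹)⁻³) · k) · n²) / k³    [power of a power]
= (((((k⁵)⁻³) / ((n⁻¹)⁻³)) · k) · n²) / k³    [power of a quotient]
= (((k⁻¹⁵ / ((n⁻¹)⁻³)) · k) · n²) / k³    [power of a power]
= (((k⁻¹⁵ / n³) · k) · n²) / k³    [power of a power]
= k⁻¹⁷·n⁻¹    [quotient of powers; product of powers]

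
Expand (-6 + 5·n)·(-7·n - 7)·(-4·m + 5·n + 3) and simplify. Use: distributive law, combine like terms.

(-6 + 5·n)·(-7·n - 7)·(-4·m + 5·n + 3)
= (42·n + 42 - 35·n² - 35·n)·(-4·m + 5·n + 3)    [distributive law]
= (7·n + 42 - 35·n²)·(-4·m + 5·n + 3)    [combine like terms]
= -28·m·n + 35·n² + 21·n - 168·m + 210·n + 126 + 140·m·n² - 175·n³ - 105·n²    [distributive law]
= -28·m·n - 70·n² + 231·n - 168·m + 126 + 140·m·n² - 175·n³    [combine like terms]

-28·m·n - 70·n² + 231·n - 168·m + 126 + 140·m·n² - 175·n³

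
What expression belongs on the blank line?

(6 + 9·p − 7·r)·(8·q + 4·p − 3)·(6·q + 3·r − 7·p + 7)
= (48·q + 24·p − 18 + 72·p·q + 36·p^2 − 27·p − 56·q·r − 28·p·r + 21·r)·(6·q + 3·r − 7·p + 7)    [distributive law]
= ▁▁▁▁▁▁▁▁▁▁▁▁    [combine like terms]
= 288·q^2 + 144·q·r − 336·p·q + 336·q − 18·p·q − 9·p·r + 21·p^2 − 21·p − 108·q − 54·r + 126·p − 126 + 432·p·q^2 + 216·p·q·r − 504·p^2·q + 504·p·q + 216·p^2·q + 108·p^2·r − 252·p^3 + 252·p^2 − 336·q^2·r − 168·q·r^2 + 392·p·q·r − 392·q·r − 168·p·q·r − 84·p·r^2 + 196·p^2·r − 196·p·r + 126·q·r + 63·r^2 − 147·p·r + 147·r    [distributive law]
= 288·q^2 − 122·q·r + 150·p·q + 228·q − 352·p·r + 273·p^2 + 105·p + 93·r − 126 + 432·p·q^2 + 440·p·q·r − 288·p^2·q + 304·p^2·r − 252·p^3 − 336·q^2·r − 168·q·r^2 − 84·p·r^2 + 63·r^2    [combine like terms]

By combine like terms:

(48·q − 3·p − 18 + 72·p·q + 36·p^2 − 56·q·r − 28·p·r + 21·r)·(6·q + 3·r − 7·p + 7)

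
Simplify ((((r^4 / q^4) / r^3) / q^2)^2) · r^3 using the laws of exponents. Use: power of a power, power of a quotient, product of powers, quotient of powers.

q^(-12)r^5

((((r^4 / q^4) / r^3) / q^2)^2) · r^3
= ((((r^4 / q^4) / r^3)^2) / ((q^2)^2)) · r^3    [power of a quotient]
= ((((r^4 / q^4)^2) / ((r^3)^2)) / ((q^2)^2)) · r^3    [power of a quotient]
= (((((r^4)^2) / ((q^4)^2)) / ((r^3)^2)) / ((q^2)^2)) · r^3    [power of a quotient]
= (((r^8 / ((q^4)^2)) / ((r^3)^2)) / ((q^2)^2)) · r^3    [power of a power]
= (((r^8 / q^8) / ((r^3)^2)) / ((q^2)^2)) · r^3    [power of a power]
= (((r^8 / q^8) / r^6) / ((q^2)^2)) · r^3    [power of a power]
= (((r^8 / q^8) / r^6) / q^4) · r^3    [power of a power]
= q^(-12)r^5    [quotient of powers; product of powers]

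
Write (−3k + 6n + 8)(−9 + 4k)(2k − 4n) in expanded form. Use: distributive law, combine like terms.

118k² − 344kn − 24k³ + 96k²n + 216n² − 96kn² − 144k + 288n

(−3k + 6n + 8)(−9 + 4k)(2k − 4n)
= (27k − 12k² − 54n + 24kn − 72 + 32k)(2k − 4n)    [distributive law]
= (59k − 12k² − 54n + 24kn − 72)(2k − 4n)    [combine like terms]
= 118k² − 236kn − 24k³ + 48k²n − 108kn + 216n² + 48k²n − 96kn² − 144k + 288n    [distributive law]
= 118k² − 344kn − 24k³ + 96k²n + 216n² − 96kn² − 144k + 288n    [combine like terms]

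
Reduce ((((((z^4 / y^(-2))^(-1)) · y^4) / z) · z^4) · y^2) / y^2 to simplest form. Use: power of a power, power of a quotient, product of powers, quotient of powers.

y^2·z^(-1)

((((((z^4 / y^(-2))^(-1)) · y^4) / z) · z^4) · y^2) / y^2
= (((((((z^4)^(-1)) / ((y^(-2))^(-1))) · y^4) / z) · z^4) · y^2) / y^2    [power of a quotient]
= (((((z^(-4) / ((y^(-2))^(-1))) · y^4) / z) · z^4) · y^2) / y^2    [power of a power]
= (((((z^(-4) / y^2) · y^4) / z) · z^4) · y^2) / y^2    [power of a power]
= y^2·z^(-1)    [quotient of powers; product of powers]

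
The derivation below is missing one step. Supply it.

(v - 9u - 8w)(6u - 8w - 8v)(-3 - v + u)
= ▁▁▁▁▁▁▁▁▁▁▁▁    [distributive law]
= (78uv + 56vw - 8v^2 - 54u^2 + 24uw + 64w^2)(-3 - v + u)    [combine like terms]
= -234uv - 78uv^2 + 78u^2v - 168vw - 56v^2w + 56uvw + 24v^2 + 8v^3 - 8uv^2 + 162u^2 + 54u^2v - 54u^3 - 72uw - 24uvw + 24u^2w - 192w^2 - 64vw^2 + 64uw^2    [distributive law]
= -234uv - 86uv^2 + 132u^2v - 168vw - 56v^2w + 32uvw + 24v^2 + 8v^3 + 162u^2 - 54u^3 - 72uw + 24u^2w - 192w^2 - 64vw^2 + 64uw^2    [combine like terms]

By distributive law:

(6uv - 8vw - 8v^2 - 54u^2 + 72uw + 72uv - 48uw + 64w^2 + 64vw)(-3 - v + u)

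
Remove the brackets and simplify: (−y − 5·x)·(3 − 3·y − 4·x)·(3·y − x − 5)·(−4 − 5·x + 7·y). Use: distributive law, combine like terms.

201·y^2 − 1055·x·y^2 − 204·y^3 + 998·x·y − 74·x^2·y − 60·y + 333·x·y^3 + 63·y^4 + 17·x^2·y^2 − 345·x^3·y − 35·x^2 + 505·x^3 − 300·x + 100·x^4

(−y − 5·x)·(3 − 3·y − 4·x)·(3·y − x − 5)·(−4 − 5·x + 7·y)
= (−3·y + 3·y^2 + 4·x·y − 15·x + 15·x·y + 20·x^2)·(3·y − x − 5)·(−4 − 5·x + 7·y)    [distributive law]
= (−3·y + 3·y^2 + 19·x·y − 15·x + 20·x^2)·(3·y − x − 5)·(−4 − 5·x + 7·y)    [combine like terms]
= (−9·y^2 + 3·x·y + 15·y + 9·y^3 − 3·x·y^2 − 15·y^2 + 57·x·y^2 − 19·x^2·y − 95·x·y − 45·x·y + 15·x^2 + 75·x + 60·x^2·y − 20·x^3 − 100·x^2)·(−4 − 5·x + 7·y)    [distributive law]
= (−24·y^2 − 137·x·y + 15·y + 9·y^3 + 54·x·y^2 + 41·x^2·y − 85·x^2 + 75·x − 20·x^3)·(−4 − 5·x + 7·y)    [combine like terms]
= 96·y^2 + 120·x·y^2 − 168·y^3 + 548·x·y + 685·x^2·y − 959·x·y^2 − 60·y − 75·x·y + 105·y^2 − 36·y^3 − 45·x·y^3 + 63·y^4 − 216·x·y^2 − 270·x^2·y^2 + 378·x·y^3 − 164·x^2·y − 205·x^3·y + 287·x^2·y^2 + 340·x^2 + 425·x^3 − 595·x^2·y − 300·x − 375·x^2 + 525·x·y + 80·x^3 + 100·x^4 − 140·x^3·y    [distributive law]
= 201·y^2 − 1055·x·y^2 − 204·y^3 + 998·x·y − 74·x^2·y − 60·y + 333·x·y^3 + 63·y^4 + 17·x^2·y^2 − 345·x^3·y − 35·x^2 + 505·x^3 − 300·x + 100·x^4    [combine like terms]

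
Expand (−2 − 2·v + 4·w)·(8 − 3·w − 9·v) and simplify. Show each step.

−16 + 38·w + 2·v − 30·v·w + 18·v² − 12·w²

(−2 − 2·v + 4·w)·(8 − 3·w − 9·v)
= −16 + 6·w + 18·v − 16·v + 6·v·w + 18·v² + 32·w − 12·w² − 36·v·w    [distributive law]
= −16 + 38·w + 2·v − 30·v·w + 18·v² − 12·w²    [combine like terms]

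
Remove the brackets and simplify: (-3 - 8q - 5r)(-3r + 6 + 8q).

-21r - 18 - 72q - 16qr - 64q² + 15r²

(-3 - 8q - 5r)(-3r + 6 + 8q)
= 9r - 18 - 24q + 24qr - 48q - 64q² + 15r² - 30r - 40qr    [distributive law]
= -21r - 18 - 72q - 16qr - 64q² + 15r²    [combine like terms]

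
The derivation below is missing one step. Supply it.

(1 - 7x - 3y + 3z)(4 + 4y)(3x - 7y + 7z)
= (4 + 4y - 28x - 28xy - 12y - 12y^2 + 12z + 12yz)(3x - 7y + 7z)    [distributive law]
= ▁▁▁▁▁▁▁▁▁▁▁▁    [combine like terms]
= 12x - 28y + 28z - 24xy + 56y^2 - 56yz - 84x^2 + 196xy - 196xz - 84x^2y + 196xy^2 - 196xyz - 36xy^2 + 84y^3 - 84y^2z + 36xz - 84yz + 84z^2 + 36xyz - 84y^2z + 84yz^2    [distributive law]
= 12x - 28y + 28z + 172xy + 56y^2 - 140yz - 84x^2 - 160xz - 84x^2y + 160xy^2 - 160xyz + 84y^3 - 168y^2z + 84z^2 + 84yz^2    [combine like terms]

After combine like terms, the bracketed line is:

(4 - 8y - 28x - 28xy - 12y^2 + 12z + 12yz)(3x - 7y + 7z)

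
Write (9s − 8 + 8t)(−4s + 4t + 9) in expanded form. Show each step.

−36s^2 + 4st + 113s + 40t − 72 + 32t^2

(9s − 8 + 8t)(−4s + 4t + 9)
= −36s^2 + 36st + 81s + 32s − 32t − 72 − 32st + 32t^2 + 72t    [distributive law]
= −36s^2 + 4st + 113s + 40t − 72 + 32t^2    [combine like terms]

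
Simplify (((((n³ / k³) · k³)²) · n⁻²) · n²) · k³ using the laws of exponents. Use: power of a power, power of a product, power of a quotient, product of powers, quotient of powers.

k³n⁶

(((((n³ / k³) · k³)²) · n⁻²) · n²) · k³
= (((((n³ / k³)²) · ((k³)²)) · n⁻²) · n²) · k³    [power of a product]
= ((((((n³)²) / ((k³)²)) · ((k³)²)) · n⁻²) · n²) · k³    [power of a quotient]
= ((((n⁶ / ((k³)²)) · ((k³)²)) · n⁻²) · n²) · k³    [power of a power]
= ((((n⁶ / k⁶) · ((k³)²)) · n⁻²) · n²) · k³    [power of a power]
= ((((n⁶ / k⁶) · k⁶) · n⁻²) · n²) · k³    [power of a power]
= k³n⁶    [quotient of powers; product of powers]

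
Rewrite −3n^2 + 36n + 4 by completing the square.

−3n^2 + 36n + 4
= −3(n^2 − 12n) + 4    [factor out -3 from the n-terms]
= −3(n^2 − 12n + 36 − 36) + 4    [add and subtract 36 inside the bracket]
= −3(n − 6)^2 + 108 + 4    [perfect-square identity]
= −3(n − 6)^2 + 112    [combine constants]

−3(n − 6)^2 + 112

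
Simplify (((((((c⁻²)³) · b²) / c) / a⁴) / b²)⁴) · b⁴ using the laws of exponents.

a⁻¹⁶b⁴c⁻²⁸

(((((((c⁻²)³) · b²) / c) / a⁴) / b²)⁴) · b⁴
= (((((((c⁻²)³) · b²) / c) / a⁴)⁴) / ((b²)⁴)) · b⁴    [power of a quotient]
= (((((((c⁻²)³) · b²) / c)⁴) / ((a⁴)⁴)) / ((b²)⁴)) · b⁴    [power of a quotient]
= (((((((c⁻²)³) · b²)⁴) / (c⁴)) / ((a⁴)⁴)) / ((b²)⁴)) · b⁴    [power of a quotient]
= (((((((c⁻²)³)⁴) · ((b²)⁴)) / (c⁴)) / ((a⁴)⁴)) / ((b²)⁴)) · b⁴    [power of a product]
= ((((((c⁻²)¹²) · ((b²)⁴)) / (c⁴)) / ((a⁴)⁴)) / ((b²)⁴)) · b⁴    [power of a power]
= ((((c⁻²⁴ · ((b²)⁴)) / (c⁴)) / ((a⁴)⁴)) / ((b²)⁴)) · b⁴    [power of a power]
= ((((c⁻²⁴ · b⁸) / (c⁴)) / ((a⁴)⁴)) / ((b²)⁴)) · b⁴    [power of a power]
= ((((c⁻²⁴ · b⁸) / c⁴) / a¹⁶) / ((b²)⁴)) · b⁴    [power of a power]
= ((((c⁻²⁴ · b⁸) / c⁴) / a¹⁶) / b⁸) · b⁴    [power of a power]
= a⁻¹⁶b⁴c⁻²⁸    [quotient of powers; product of powers]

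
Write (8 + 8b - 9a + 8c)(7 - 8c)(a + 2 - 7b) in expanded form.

-70a + 112 - 280b + 136ac - 16c - 72bc + 497ab - 392b^2 - 568abc + 448b^2c - 63a^2 + 72a^2c - 64ac^2 - 128c^2 + 448bc^2

(8 + 8b - 9a + 8c)(7 - 8c)(a + 2 - 7b)
= (56 - 64c + 56b - 64bc - 63a + 72ac + 56c - 64c^2)(a + 2 - 7b)    [distributive law]
= (56 - 8c + 56b - 64bc - 63a + 72ac - 64c^2)(a + 2 - 7b)    [combine like terms]
= 56a + 112 - 392b - 8ac - 16c + 56bc + 56ab + 112b - 392b^2 - 64abc - 128bc + 448b^2c - 63a^2 - 126a + 441ab + 72a^2c + 144ac - 504abc - 64ac^2 - 128c^2 + 448bc^2    [distributive law]
= -70a + 112 - 280b + 136ac - 16c - 72bc + 497ab - 392b^2 - 568abc + 448b^2c - 63a^2 + 72a^2c - 64ac^2 - 128c^2 + 448bc^2    [combine like terms]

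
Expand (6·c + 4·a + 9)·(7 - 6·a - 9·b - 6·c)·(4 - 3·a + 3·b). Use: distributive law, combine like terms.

-48·c - 204·a·c - 252·b·c + 180·a^2·c - 18·a·b·c - 162·b^2·c - 144·c^2 + 108·a·c^2 - 108·b·c^2 - 293·a - 18·a^2 + 21·a·b + 72·a^3 + 36·a^2·b - 108·a·b^2 + 252 - 135·b - 243·b^2

(6·c + 4·a + 9)·(7 - 6·a - 9·b - 6·c)·(4 - 3·a + 3·b)
= (42·c - 36·a·c - 54·b·c - 36·c^2 + 28·a - 24·a^2 - 36·a·b - 24·a·c + 63 - 54·a - 81·b - 54·c)·(4 - 3·a + 3·b)    [distributive law]
= (-12·c - 60·a·c - 54·b·c - 36·c^2 - 26·a - 24·a^2 - 36·a·b + 63 - 81·b)·(4 - 3·a + 3·b)    [combine like terms]
= -48·c + 36·a·c - 36·b·c - 240·a·c + 180·a^2·c - 180·a·b·c - 216·b·c + 162·a·b·c - 162·b^2·c - 144·c^2 + 108·a·c^2 - 108·b·c^2 - 104·a + 78·a^2 - 78·a·b - 96·a^2 + 72·a^3 - 72·a^2·b - 144·a·b + 108·a^2·b - 108·a·b^2 + 252 - 189·a + 189·b - 324·b + 243·a·b - 243·b^2    [distributive law]
= -48·c - 204·a·c - 252·b·c + 180·a^2·c - 18·a·b·c - 162·b^2·c - 144·c^2 + 108·a·c^2 - 108·b·c^2 - 293·a - 18·a^2 + 21·a·b + 72·a^3 + 36·a^2·b - 108·a·b^2 + 252 - 135·b - 243·b^2    [combine like terms]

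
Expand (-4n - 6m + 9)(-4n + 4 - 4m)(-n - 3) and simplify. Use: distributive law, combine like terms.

-16n^3 + 4n^2 + 120n - 40mn^2 - 60mn + 180m - 24m^2n - 72m^2 - 108

(-4n - 6m + 9)(-4n + 4 - 4m)(-n - 3)
= (16n^2 - 16n + 16mn + 24mn - 24m + 24m^2 - 36n + 36 - 36m)(-n - 3)    [distributive law]
= (16n^2 - 52n + 40mn - 60m + 24m^2 + 36)(-n - 3)    [combine like terms]
= -16n^3 - 48n^2 + 52n^2 + 156n - 40mn^2 - 120mn + 60mn + 180m - 24m^2n - 72m^2 - 36n - 108    [distributive law]
= -16n^3 + 4n^2 + 120n - 40mn^2 - 60mn + 180m - 24m^2n - 72m^2 - 108    [combine like terms]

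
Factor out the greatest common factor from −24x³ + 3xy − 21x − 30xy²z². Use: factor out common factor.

−24x³ + 3xy − 21x − 30xy²z²
= 3(−8x³ + xy − 7x − 10xy²z²)    [factor out 3]
= 3x(−8x² + y − 7 − 10y²z²)    [factor out x]

3x(−8x² + y − 7 − 10y²z²)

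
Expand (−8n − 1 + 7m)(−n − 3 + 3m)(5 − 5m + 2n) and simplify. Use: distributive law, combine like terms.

(−8n − 1 + 7m)(−n − 3 + 3m)(5 − 5m + 2n)
= (8n^2 + 24n − 24mn + n + 3 − 3m − 7mn − 21m + 21m^2)(5 − 5m + 2n)    [distributive law]
= (8n^2 + 25n − 31mn + 3 − 24m + 21m^2)(5 − 5m + 2n)    [combine like terms]
= 40n^2 − 40mn^2 + 16n^3 + 125n − 125mn + 50n^2 − 155mn + 155m^2n − 62mn^2 + 15 − 15m + 6n − 120m + 120m^2 − 48mn + 105m^2 − 105m^3 + 42m^2n    [distributive law]
= 90n^2 − 102mn^2 + 16n^3 + 131n − 328mn + 197m^2n + 15 − 135m + 225m^2 − 105m^3    [combine like terms]

90n^2 − 102mn^2 + 16n^3 + 131n − 328mn + 197m^2n + 15 − 135m + 225m^2 − 105m^3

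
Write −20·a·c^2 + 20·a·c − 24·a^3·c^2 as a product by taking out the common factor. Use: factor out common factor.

4·a·c(−5·c + 5 − 6·a^2·c)

−20·a·c^2 + 20·a·c − 24·a^3·c^2
= 4(−5·a·c^2 + 5·a·c − 6·a^3·c^2)    [factor out 4]
= 4·a·c(−5·c + 5 − 6·a^2·c)    [factor out a·c]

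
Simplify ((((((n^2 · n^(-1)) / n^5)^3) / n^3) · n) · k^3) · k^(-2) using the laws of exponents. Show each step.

((((((n^2 · n^(-1)) / n^5)^3) / n^3) · n) · k^3) · k^(-2)
= ((((((n^2 · n^(-1))^3) / ((n^5)^3)) / n^3) · n) · k^3) · k^(-2)    [power of a quotient]
= (((((((n^2)^3) · ((n^(-1))^3)) / ((n^5)^3)) / n^3) · n) · k^3) · k^(-2)    [power of a product]
= (((((n^6 · ((n^(-1))^3)) / ((n^5)^3)) / n^3) · n) · k^3) · k^(-2)    [power of a power]
= (((((n^6 · n^(-3)) / ((n^5)^3)) / n^3) · n) · k^3) · k^(-2)    [power of a power]
= ((((n^3 / ((n^5)^3)) / n^3) · n) · k^3) · k^(-2)    [product of powers]
= ((((n^3 / n^15) / n^3) · n) · k^3) · k^(-2)    [power of a power]
= (((n^(-12) / n^3) · n) · k^3) · k^(-2)    [quotient of powers]
= ((n^(-15) · n) · k^3) · k^(-2)    [quotient of powers]
= (n^(-14) · k^3) · k^(-2)    [product of powers]
= kn^(-14)    [product of powers]

kn^(-14)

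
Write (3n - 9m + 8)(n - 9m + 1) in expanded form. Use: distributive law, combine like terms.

(3n - 9m + 8)(n - 9m + 1)
= 3n^2 - 27mn + 3n - 9mn + 81m^2 - 9m + 8n - 72m + 8    [distributive law]
= 3n^2 - 36mn + 11n + 81m^2 - 81m + 8    [combine like terms]

3n^2 - 36mn + 11n + 81m^2 - 81m + 8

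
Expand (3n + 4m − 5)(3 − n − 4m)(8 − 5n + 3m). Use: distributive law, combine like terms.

(3n + 4m − 5)(3 − n − 4m)(8 − 5n + 3m)
= (9n − 3n^2 − 12mn + 12m − 4mn − 16m^2 − 15 + 5n + 20m)(8 − 5n + 3m)    [distributive law]
= (14n − 3n^2 − 16mn + 32m − 16m^2 − 15)(8 − 5n + 3m)    [combine like terms]
= 112n − 70n^2 + 42mn − 24n^2 + 15n^3 − 9mn^2 − 128mn + 80mn^2 − 48m^2n + 256m − 160mn + 96m^2 − 128m^2 + 80m^2n − 48m^3 − 120 + 75n − 45m    [distributive law]
= 187n − 94n^2 − 246mn + 15n^3 + 71mn^2 + 32m^2n + 211m − 32m^2 − 48m^3 − 120    [combine like terms]

187n − 94n^2 − 246mn + 15n^3 + 71mn^2 + 32m^2n + 211m − 32m^2 − 48m^3 − 120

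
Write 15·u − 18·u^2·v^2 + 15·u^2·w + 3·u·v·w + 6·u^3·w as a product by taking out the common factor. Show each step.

15·u − 18·u^2·v^2 + 15·u^2·w + 3·u·v·w + 6·u^3·w
= 3(5·u − 6·u^2·v^2 + 5·u^2·w + u·v·w + 2·u^3·w)    [factor out 3]
= 3·u(5 − 6·u·v^2 + 5·u·w + v·w + 2·u^2·w)    [factor out u]

3·u(5 − 6·u·v^2 + 5·u·w + v·w + 2·u^2·w)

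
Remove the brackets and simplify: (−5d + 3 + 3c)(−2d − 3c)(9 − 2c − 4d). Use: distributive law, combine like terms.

(−5d + 3 + 3c)(−2d − 3c)(9 − 2c − 4d)
= (10d^2 + 15cd − 6d − 9c − 6cd − 9c^2)(9 − 2c − 4d)    [distributive law]
= (10d^2 + 9cd − 6d − 9c − 9c^2)(9 − 2c − 4d)    [combine like terms]
= 90d^2 − 20cd^2 − 40d^3 + 81cd − 18c^2d − 36cd^2 − 54d + 12cd + 24d^2 − 81c + 18c^2 + 36cd − 81c^2 + 18c^3 + 36c^2d    [distributive law]
= 114d^2 − 56cd^2 − 40d^3 + 129cd + 18c^2d − 54d − 81c − 63c^2 + 18c^3    [combine like terms]

114d^2 − 56cd^2 − 40d^3 + 129cd + 18c^2d − 54d − 81c − 63c^2 + 18c^3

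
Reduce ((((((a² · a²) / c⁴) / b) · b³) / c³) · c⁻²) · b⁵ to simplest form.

((((((a² · a²) / c⁴) / b) · b³) / c³) · c⁻²) · b⁵
= (((((a⁴ / c⁴) / b) · b³) / c³) · c⁻²) · b⁵    [product of powers]
= a⁴b⁷c⁻⁹    [quotient of powers; product of powers]

a⁴b⁷c⁻⁹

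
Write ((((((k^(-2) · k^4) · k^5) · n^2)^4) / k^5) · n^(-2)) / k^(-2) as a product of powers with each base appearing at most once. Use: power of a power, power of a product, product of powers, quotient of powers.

((((((k^(-2) · k^4) · k^5) · n^2)^4) / k^5) · n^(-2)) / k^(-2)
= ((((((k^(-2) · k^4) · k^5)^4) · ((n^2)^4)) / k^5) · n^(-2)) / k^(-2)    [power of a product]
= ((((((k^(-2) · k^4)^4) · ((k^5)^4)) · ((n^2)^4)) / k^5) · n^(-2)) / k^(-2)    [power of a product]
= (((((((k^(-2))^4) · ((k^4)^4)) · ((k^5)^4)) · ((n^2)^4)) / k^5) · n^(-2)) / k^(-2)    [power of a product]
= (((((k^(-8) · ((k^4)^4)) · ((k^5)^4)) · ((n^2)^4)) / k^5) · n^(-2)) / k^(-2)    [power of a power]
= (((((k^(-8) · k^16) · ((k^5)^4)) · ((n^2)^4)) / k^5) · n^(-2)) / k^(-2)    [power of a power]
= ((((k^8 · ((k^5)^4)) · ((n^2)^4)) / k^5) · n^(-2)) / k^(-2)    [product of powers]
= ((((k^8 · k^20) · ((n^2)^4)) / k^5) · n^(-2)) / k^(-2)    [power of a power]
= (((k^28 · ((n^2)^4)) / k^5) · n^(-2)) / k^(-2)    [product of powers]
= (((k^28 · n^8) / k^5) · n^(-2)) / k^(-2)    [power of a power]
= k^25·n^6    [quotient of powers; product of powers]

k^25·n^6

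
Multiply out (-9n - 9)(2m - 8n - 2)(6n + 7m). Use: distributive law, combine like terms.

(-9n - 9)(2m - 8n - 2)(6n + 7m)
= (-18mn + 72n² + 18n - 18m + 72n + 18)(6n + 7m)    [distributive law]
= (-18mn + 72n² + 90n - 18m + 18)(6n + 7m)    [combine like terms]
= -108mn² - 126m²n + 432n³ + 504mn² + 540n² + 630mn - 108mn - 126m² + 108n + 126m    [distributive law]
= 396mn² - 126m²n + 432n³ + 540n² + 522mn - 126m² + 108n + 126m    [combine like terms]

396mn² - 126m²n + 432n³ + 540n² + 522mn - 126m² + 108n + 126m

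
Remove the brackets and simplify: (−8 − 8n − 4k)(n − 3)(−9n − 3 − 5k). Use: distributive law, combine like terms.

−120n^2 − 264n − 176kn − 72 − 156k + 72n^3 + 76kn^2 + 20k^2n − 60k^2

(−8 − 8n − 4k)(n − 3)(−9n − 3 − 5k)
= (−8n + 24 − 8n^2 + 24n − 4kn + 12k)(−9n − 3 − 5k)    [distributive law]
= (16n + 24 − 8n^2 − 4kn + 12k)(−9n − 3 − 5k)    [combine like terms]
= −144n^2 − 48n − 80kn − 216n − 72 − 120k + 72n^3 + 24n^2 + 40kn^2 + 36kn^2 + 12kn + 20k^2n − 108kn − 36k − 60k^2    [distributive law]
= −120n^2 − 264n − 176kn − 72 − 156k + 72n^3 + 76kn^2 + 20k^2n − 60k^2    [combine like terms]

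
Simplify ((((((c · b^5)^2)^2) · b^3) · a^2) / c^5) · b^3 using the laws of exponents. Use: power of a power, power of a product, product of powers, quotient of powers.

((((((c · b^5)^2)^2) · b^3) · a^2) / c^5) · b^3
= (((((c · b^5)^4) · b^3) · a^2) / c^5) · b^3    [power of a power]
= (((((c^4) · ((b^5)^4)) · b^3) · a^2) / c^5) · b^3    [power of a product]
= ((((c^4 · b^20) · b^3) · a^2) / c^5) · b^3    [power of a power]
= a^2·b^26·c^(-1)    [quotient of powers; product of powers]

a^2·b^26·c^(-1)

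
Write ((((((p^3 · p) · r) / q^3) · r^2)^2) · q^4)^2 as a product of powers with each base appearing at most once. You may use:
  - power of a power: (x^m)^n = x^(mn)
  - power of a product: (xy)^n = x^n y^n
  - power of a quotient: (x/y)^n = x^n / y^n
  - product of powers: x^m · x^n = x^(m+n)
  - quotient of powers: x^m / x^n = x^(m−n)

p^16q^(-4)r^12

((((((p^3 · p) · r) / q^3) · r^2)^2) · q^4)^2
= ((((((p^3 · p) · r) / q^3) · r^2)^2)^2) · ((q^4)^2)    [power of a product]
= (((((p^3 · p) · r) / q^3) · r^2)^4) · ((q^4)^2)    [power of a power]
= (((((p^3 · p) · r) / q^3)^4) · ((r^2)^4)) · ((q^4)^2)    [power of a product]
= (((((p^3 · p) · r)^4) / ((q^3)^4)) · ((r^2)^4)) · ((q^4)^2)    [power of a quotient]
= (((((p^3 · p)^4) · (r^4)) / ((q^3)^4)) · ((r^2)^4)) · ((q^4)^2)    [power of a product]
= ((((((p^3)^4) · (p^4)) · (r^4)) / ((q^3)^4)) · ((r^2)^4)) · ((q^4)^2)    [power of a product]
= ((((p^12 · (p^4)) · (r^4)) / ((q^3)^4)) · ((r^2)^4)) · ((q^4)^2)    [power of a power]
= (((p^16 · (r^4)) / ((q^3)^4)) · ((r^2)^4)) · ((q^4)^2)    [product of powers]
= (((p^16 · r^4) / q^12) · ((r^2)^4)) · ((q^4)^2)    [power of a power]
= (((p^16 · r^4) / q^12) · r^8) · ((q^4)^2)    [power of a power]
= (((p^16 · r^4) / q^12) · r^8) · q^8    [power of a power]
= p^16q^(-4)r^12    [quotient of powers; product of powers]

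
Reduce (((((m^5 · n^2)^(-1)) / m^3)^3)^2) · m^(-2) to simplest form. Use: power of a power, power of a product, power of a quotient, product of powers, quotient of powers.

m^(-50)·n^(-12)

(((((m^5 · n^2)^(-1)) / m^3)^3)^2) · m^(-2)
= ((((m^5 · n^2)^(-1)) / m^3)^6) · m^(-2)    [power of a power]
= ((((m^5 · n^2)^(-1))^6) / ((m^3)^6)) · m^(-2)    [power of a quotient]
= (((m^5 · n^2)^(-6)) / ((m^3)^6)) · m^(-2)    [power of a power]
= ((((m^5)^(-6)) · ((n^2)^(-6))) / ((m^3)^6)) · m^(-2)    [power of a product]
= ((m^(-30) · ((n^2)^(-6))) / ((m^3)^6)) · m^(-2)    [power of a power]
= ((m^(-30) · n^(-12)) / ((m^3)^6)) · m^(-2)    [power of a power]
= ((m^(-30) · n^(-12)) / m^18) · m^(-2)    [power of a power]
= m^(-50)·n^(-12)    [quotient of powers; product of powers]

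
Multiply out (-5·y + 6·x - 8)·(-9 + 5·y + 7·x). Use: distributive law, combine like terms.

(-5·y + 6·x - 8)·(-9 + 5·y + 7·x)
= 45·y - 25·y^2 - 35·x·y - 54·x + 30·x·y + 42·x^2 + 72 - 40·y - 56·x    [distributive law]
= 5·y - 25·y^2 - 5·x·y - 110·x + 42·x^2 + 72    [combine like terms]

5·y - 25·y^2 - 5·x·y - 110·x + 42·x^2 + 72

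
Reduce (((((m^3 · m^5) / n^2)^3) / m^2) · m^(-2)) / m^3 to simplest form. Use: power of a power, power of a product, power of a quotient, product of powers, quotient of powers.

(((((m^3 · m^5) / n^2)^3) / m^2) · m^(-2)) / m^3
= (((((m^3 · m^5)^3) / ((n^2)^3)) / m^2) · m^(-2)) / m^3    [power of a quotient]
= ((((((m^3)^3) · ((m^5)^3)) / ((n^2)^3)) / m^2) · m^(-2)) / m^3    [power of a product]
= ((((m^9 · ((m^5)^3)) / ((n^2)^3)) / m^2) · m^(-2)) / m^3    [power of a power]
= ((((m^9 · m^15) / ((n^2)^3)) / m^2) · m^(-2)) / m^3    [power of a power]
= (((m^24 / ((n^2)^3)) / m^2) · m^(-2)) / m^3    [product of powers]
= (((m^24 / n^6) / m^2) · m^(-2)) / m^3    [power of a power]
= m^17n^(-6)    [quotient of powers; product of powers]

m^17n^(-6)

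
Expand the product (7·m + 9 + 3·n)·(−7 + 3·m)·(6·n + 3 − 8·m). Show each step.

(7·m + 9 + 3·n)·(−7 + 3·m)·(6·n + 3 − 8·m)
= (−49·m + 21·m^2 − 63 + 27·m − 21·n + 9·m·n)·(6·n + 3 − 8·m)    [distributive law]
= (−22·m + 21·m^2 − 63 − 21·n + 9·m·n)·(6·n + 3 − 8·m)    [combine like terms]
= −132·m·n − 66·m + 176·m^2 + 126·m^2·n + 63·m^2 − 168·m^3 − 378·n − 189 + 504·m − 126·n^2 − 63·n + 168·m·n + 54·m·n^2 + 27·m·n − 72·m^2·n    [distributive law]
= 63·m·n + 438·m + 239·m^2 + 54·m^2·n − 168·m^3 − 441·n − 189 − 126·n^2 + 54·m·n^2    [combine like terms]

63·m·n + 438·m + 239·m^2 + 54·m^2·n − 168·m^3 − 441·n − 189 − 126·n^2 + 54·m·n^2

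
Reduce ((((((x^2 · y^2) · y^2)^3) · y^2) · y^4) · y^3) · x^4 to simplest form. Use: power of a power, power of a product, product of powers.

((((((x^2 · y^2) · y^2)^3) · y^2) · y^4) · y^3) · x^4
= ((((((x^2 · y^2)^3) · ((y^2)^3)) · y^2) · y^4) · y^3) · x^4    [power of a product]
= (((((((x^2)^3) · ((y^2)^3)) · ((y^2)^3)) · y^2) · y^4) · y^3) · x^4    [power of a product]
= (((((x^6 · ((y^2)^3)) · ((y^2)^3)) · y^2) · y^4) · y^3) · x^4    [power of a power]
= (((((x^6 · y^6) · ((y^2)^3)) · y^2) · y^4) · y^3) · x^4    [power of a power]
= (((((x^6 · y^6) · y^6) · y^2) · y^4) · y^3) · x^4    [power of a power]
= x^10y^21    [product of powers]

x^10y^21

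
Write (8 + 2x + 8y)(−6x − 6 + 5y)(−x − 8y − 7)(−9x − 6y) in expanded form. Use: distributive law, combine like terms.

−1296x³ − 7650x²y − 2580xy² − 4212x² − 6768xy − 2640y² − 3024x − 2016y + 1296y³ − 108x⁴ − 1278x³y − 3180x²y² + 1296xy³ + 1920y⁴

(8 + 2x + 8y)(−6x − 6 + 5y)(−x − 8y − 7)(−9x − 6y)
= (−48x − 48 + 40y − 12x² − 12x + 10xy − 48xy − 48y + 40y²)(−x − 8y − 7)(−9x − 6y)    [distributive law]
= (−60x − 48 − 8y − 12x² − 38xy + 40y²)(−x − 8y − 7)(−9x − 6y)    [combine like terms]
= (60x² + 480xy + 420x + 48x + 384y + 336 + 8xy + 64y² + 56y + 12x³ + 96x²y + 84x² + 38x²y + 304xy² + 266xy − 40xy² − 320y³ − 280y²)(−9x − 6y)    [distributive law]
= (144x² + 754xy + 468x + 440y + 336 − 216y² + 12x³ + 134x²y + 264xy² − 320y³)(−9x − 6y)    [combine like terms]
= −1296x³ − 864x²y − 6786x²y − 4524xy² − 4212x² − 2808xy − 3960xy − 2640y² − 3024x − 2016y + 1944xy² + 1296y³ − 108x⁴ − 72x³y − 1206x³y − 804x²y² − 2376x²y² − 1584xy³ + 2880xy³ + 1920y⁴    [distributive law]
= −1296x³ − 7650x²y − 2580xy² − 4212x² − 6768xy − 2640y² − 3024x − 2016y + 1296y³ − 108x⁴ − 1278x³y − 3180x²y² + 1296xy³ + 1920y⁴    [combine like terms]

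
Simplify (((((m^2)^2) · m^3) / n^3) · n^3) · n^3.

(((((m^2)^2) · m^3) / n^3) · n^3) · n^3
= ((((m^4) · m^3) / n^3) · n^3) · n^3    [power of a power]
= ((m^7 / n^3) · n^3) · n^3    [product of powers]
= m^7·n^3    [quotient of powers; product of powers]

m^7·n^3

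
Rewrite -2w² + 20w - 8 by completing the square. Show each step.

-2w² + 20w - 8
= -2(w² - 10w) - 8    [factor out -2 from the w-terms]
= -2(w² - 10w + 25 - 25) - 8    [add and subtract 25 inside the bracket]
= -2(w - 5)² + 50 - 8    [perfect-square identity]
= -2(w - 5)² + 42    [combine constants]

-2(w - 5)² + 42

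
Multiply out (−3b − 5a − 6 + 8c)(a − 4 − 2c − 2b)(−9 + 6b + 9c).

(−3b − 5a − 6 + 8c)(a − 4 − 2c − 2b)(−9 + 6b + 9c)
= (−3ab + 12b + 6bc + 6b² − 5a² + 20a + 10ac + 10ab − 6a + 24 + 12c + 12b + 8ac − 32c − 16c² − 16bc)(−9 + 6b + 9c)    [distributive law]
= (7ab + 24b − 10bc + 6b² − 5a² + 14a + 18ac + 24 − 20c − 16c²)(−9 + 6b + 9c)    [combine like terms]
= −63ab + 42ab² + 63abc − 216b + 144b² + 216bc + 90bc − 60b²c − 90bc² − 54b² + 36b³ + 54b²c + 45a² − 30a²b − 45a²c − 126a + 84ab + 126ac − 162ac + 108abc + 162ac² − 216 + 144b + 216c + 180c − 120bc − 180c² + 144c² − 96bc² − 144c³    [distributive law]
= 21ab + 42ab² + 171abc − 72b + 90b² + 186bc − 6b²c − 186bc² + 36b³ + 45a² − 30a²b − 45a²c − 126a − 36ac + 162ac² − 216 + 396c − 36c² − 144c³    [combine like terms]

21ab + 42ab² + 171abc − 72b + 90b² + 186bc − 6b²c − 186bc² + 36b³ + 45a² − 30a²b − 45a²c − 126a − 36ac + 162ac² − 216 + 396c − 36c² − 144c³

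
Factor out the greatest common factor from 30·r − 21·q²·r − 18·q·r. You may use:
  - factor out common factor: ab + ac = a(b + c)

30·r − 21·q²·r − 18·q·r
= 3(10·r − 7·q²·r − 6·q·r)    [factor out 3]
= 3·r(10 − 7·q² − 6·q)    [factor out r]

3·r(10 − 7·q² − 6·q)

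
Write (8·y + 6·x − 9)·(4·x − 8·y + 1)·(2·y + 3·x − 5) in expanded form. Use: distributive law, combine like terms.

(8·y + 6·x − 9)·(4·x − 8·y + 1)·(2·y + 3·x − 5)
= (32·x·y − 64·y^2 + 8·y + 24·x^2 − 48·x·y + 6·x − 36·x + 72·y − 9)·(2·y + 3·x − 5)    [distributive law]
= (−16·x·y − 64·y^2 + 80·y + 24·x^2 − 30·x − 9)·(2·y + 3·x − 5)    [combine like terms]
= −32·x·y^2 − 48·x^2·y + 80·x·y − 128·y^3 − 192·x·y^2 + 320·y^2 + 160·y^2 + 240·x·y − 400·y + 48·x^2·y + 72·x^3 − 120·x^2 − 60·x·y − 90·x^2 + 150·x − 18·y − 27·x + 45    [distributive law]
= −224·x·y^2 + 260·x·y − 128·y^3 + 480·y^2 − 418·y + 72·x^3 − 210·x^2 + 123·x + 45    [combine like terms]

−224·x·y^2 + 260·x·y − 128·y^3 + 480·y^2 − 418·y + 72·x^3 − 210·x^2 + 123·x + 45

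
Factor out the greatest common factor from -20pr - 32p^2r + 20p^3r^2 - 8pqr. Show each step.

4pr(-5 - 8p + 5p^2r - 2q)

-20pr - 32p^2r + 20p^3r^2 - 8pqr
= 4(-5pr - 8p^2r + 5p^3r^2 - 2pqr)    [factor out 4]
= 4pr(-5 - 8p + 5p^2r - 2q)    [factor out pr]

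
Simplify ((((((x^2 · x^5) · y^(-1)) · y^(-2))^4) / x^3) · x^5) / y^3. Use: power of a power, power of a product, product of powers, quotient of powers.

((((((x^2 · x^5) · y^(-1)) · y^(-2))^4) / x^3) · x^5) / y^3
= ((((((x^2 · x^5) · y^(-1))^4) · ((y^(-2))^4)) / x^3) · x^5) / y^3    [power of a product]
= ((((((x^2 · x^5)^4) · ((y^(-1))^4)) · ((y^(-2))^4)) / x^3) · x^5) / y^3    [power of a product]
= (((((((x^2)^4) · ((x^5)^4)) · ((y^(-1))^4)) · ((y^(-2))^4)) / x^3) · x^5) / y^3    [power of a product]
= (((((x^8 · ((x^5)^4)) · ((y^(-1))^4)) · ((y^(-2))^4)) / x^3) · x^5) / y^3    [power of a power]
= (((((x^8 · x^20) · ((y^(-1))^4)) · ((y^(-2))^4)) / x^3) · x^5) / y^3    [power of a power]
= ((((x^28 · ((y^(-1))^4)) · ((y^(-2))^4)) / x^3) · x^5) / y^3    [product of powers]
= ((((x^28 · y^(-4)) · ((y^(-2))^4)) / x^3) · x^5) / y^3    [power of a power]
= ((((x^28 · y^(-4)) · y^(-8)) / x^3) · x^5) / y^3    [power of a power]
= x^30y^(-15)    [quotient of powers; product of powers]

x^30y^(-15)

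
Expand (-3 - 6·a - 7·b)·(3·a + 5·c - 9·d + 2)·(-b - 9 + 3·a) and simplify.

(-3 - 6·a - 7·b)·(3·a + 5·c - 9·d + 2)·(-b - 9 + 3·a)
= (-9·a - 15·c + 27·d - 6 - 18·a^2 - 30·a·c + 54·a·d - 12·a - 21·a·b - 35·b·c + 63·b·d - 14·b)·(-b - 9 + 3·a)    [distributive law]
= (-21·a - 15·c + 27·d - 6 - 18·a^2 - 30·a·c + 54·a·d - 21·a·b - 35·b·c + 63·b·d - 14·b)·(-b - 9 + 3·a)    [combine like terms]
= 21·a·b + 189·a - 63·a^2 + 15·b·c + 135·c - 45·a·c - 27·b·d - 243·d + 81·a·d + 6·b + 54 - 18·a + 18·a^2·b + 162·a^2 - 54·a^3 + 30·a·b·c + 270·a·c - 90·a^2·c - 54·a·b·d - 486·a·d + 162·a^2·d + 21·a·b^2 + 189·a·b - 63·a^2·b + 35·b^2·c + 315·b·c - 105·a·b·c - 63·b^2·d - 567·b·d + 189·a·b·d + 14·b^2 + 126·b - 42·a·b    [distributive law]
= 168·a·b + 171·a + 99·a^2 + 330·b·c + 135·c + 225·a·c - 594·b·d - 243·d - 405·a·d + 132·b + 54 - 45·a^2·b - 54·a^3 - 75·a·b·c - 90·a^2·c + 135·a·b·d + 162·a^2·d + 21·a·b^2 + 35·b^2·c - 63·b^2·d + 14·b^2    [combine like terms]

168·a·b + 171·a + 99·a^2 + 330·b·c + 135·c + 225·a·c - 594·b·d - 243·d - 405·a·d + 132·b + 54 - 45·a^2·b - 54·a^3 - 75·a·b·c - 90·a^2·c + 135·a·b·d + 162·a^2·d + 21·a·b^2 + 35·b^2·c - 63·b^2·d + 14·b^2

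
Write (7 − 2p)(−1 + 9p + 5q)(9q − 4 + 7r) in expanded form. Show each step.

−203q + 28 − 49r + 625pq − 260p + 455pr + 315q^2 + 245qr − 162p^2q + 72p^2 − 126p^2r − 90pq^2 − 70pqr

(7 − 2p)(−1 + 9p + 5q)(9q − 4 + 7r)
= (−7 + 63p + 35q + 2p − 18p^2 − 10pq)(9q − 4 + 7r)    [distributive law]
= (−7 + 65p + 35q − 18p^2 − 10pq)(9q − 4 + 7r)    [combine like terms]
= −63q + 28 − 49r + 585pq − 260p + 455pr + 315q^2 − 140q + 245qr − 162p^2q + 72p^2 − 126p^2r − 90pq^2 + 40pq − 70pqr    [distributive law]
= −203q + 28 − 49r + 625pq − 260p + 455pr + 315q^2 + 245qr − 162p^2q + 72p^2 − 126p^2r − 90pq^2 − 70pqr    [combine like terms]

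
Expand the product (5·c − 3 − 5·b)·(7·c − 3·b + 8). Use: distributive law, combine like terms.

35·c² − 50·b·c + 19·c − 31·b − 24 + 15·b²

(5·c − 3 − 5·b)·(7·c − 3·b + 8)
= 35·c² − 15·b·c + 40·c − 21·c + 9·b − 24 − 35·b·c + 15·b² − 40·b    [distributive law]
= 35·c² − 50·b·c + 19·c − 31·b − 24 + 15·b²    [combine like terms]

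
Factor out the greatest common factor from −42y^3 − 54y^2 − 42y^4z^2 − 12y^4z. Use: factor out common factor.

6y^2(−7y − 9 − 7y^2z^2 − 2y^2z)

−42y^3 − 54y^2 − 42y^4z^2 − 12y^4z
= 6(−7y^3 − 9y^2 − 7y^4z^2 − 2y^4z)    [factor out 6]
= 6y^2(−7y − 9 − 7y^2z^2 − 2y^2z)    [factor out y^2]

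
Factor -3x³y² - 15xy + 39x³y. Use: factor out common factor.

-3x³y² - 15xy + 39x³y
= 3(-x³y² - 5xy + 13x³y)    [factor out 3]
= 3xy(-x²y - 5 + 13x²)    [factor out xy]

3xy(-x²y - 5 + 13x²)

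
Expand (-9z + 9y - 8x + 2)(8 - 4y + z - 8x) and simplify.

-70z + 45yz - 9z^2 + 64xz + 64y - 36y^2 - 40xy - 80x + 64x^2 + 16

(-9z + 9y - 8x + 2)(8 - 4y + z - 8x)
= -72z + 36yz - 9z^2 + 72xz + 72y - 36y^2 + 9yz - 72xy - 64x + 32xy - 8xz + 64x^2 + 16 - 8y + 2z - 16x    [distributive law]
= -70z + 45yz - 9z^2 + 64xz + 64y - 36y^2 - 40xy - 80x + 64x^2 + 16    [combine like terms]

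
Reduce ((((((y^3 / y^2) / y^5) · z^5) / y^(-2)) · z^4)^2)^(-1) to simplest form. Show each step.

((((((y^3 / y^2) / y^5) · z^5) / y^(-2)) · z^4)^2)^(-1)
= (((((y^3 / y^2) / y^5) · z^5) / y^(-2)) · z^4)^(-2)    [power of a power]
= (((((y^3 / y^2) / y^5) · z^5) / y^(-2))^(-2)) · ((z^4)^(-2))    [power of a product]
= (((((y^3 / y^2) / y^5) · z^5)^(-2)) / ((y^(-2))^(-2))) · ((z^4)^(-2))    [power of a quotient]
= (((((y^3 / y^2) / y^5)^(-2)) · ((z^5)^(-2))) / ((y^(-2))^(-2))) · ((z^4)^(-2))    [power of a product]
= (((((y^3 / y^2)^(-2)) / ((y^5)^(-2))) · ((z^5)^(-2))) / ((y^(-2))^(-2))) · ((z^4)^(-2))    [power of a quotient]
= ((((((y^3)^(-2)) / ((y^2)^(-2))) / ((y^5)^(-2))) · ((z^5)^(-2))) / ((y^(-2))^(-2))) · ((z^4)^(-2))    [power of a quotient]
= ((((y^(-6) / ((y^2)^(-2))) / ((y^5)^(-2))) · ((z^5)^(-2))) / ((y^(-2))^(-2))) · ((z^4)^(-2))    [power of a power]
= ((((y^(-6) / y^(-4)) / ((y^5)^(-2))) · ((z^5)^(-2))) / ((y^(-2))^(-2))) · ((z^4)^(-2))    [power of a power]
= (((y^(-2) / ((y^5)^(-2))) · ((z^5)^(-2))) / ((y^(-2))^(-2))) · ((z^4)^(-2))    [quotient of powers]
= (((y^(-2) / y^(-10)) · ((z^5)^(-2))) / ((y^(-2))^(-2))) · ((z^4)^(-2))    [power of a power]
= ((y^8 · ((z^5)^(-2))) / ((y^(-2))^(-2))) · ((z^4)^(-2))    [quotient of powers]
= ((y^8 · z^(-10)) / ((y^(-2))^(-2))) · ((z^4)^(-2))    [power of a power]
= ((y^8 · z^(-10)) / y^4) · ((z^4)^(-2))    [power of a power]
= ((y^8 · z^(-10)) / y^4) · z^(-8)    [power of a power]
= y^4·z^(-18)    [quotient of powers; product of powers]

y^4·z^(-18)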